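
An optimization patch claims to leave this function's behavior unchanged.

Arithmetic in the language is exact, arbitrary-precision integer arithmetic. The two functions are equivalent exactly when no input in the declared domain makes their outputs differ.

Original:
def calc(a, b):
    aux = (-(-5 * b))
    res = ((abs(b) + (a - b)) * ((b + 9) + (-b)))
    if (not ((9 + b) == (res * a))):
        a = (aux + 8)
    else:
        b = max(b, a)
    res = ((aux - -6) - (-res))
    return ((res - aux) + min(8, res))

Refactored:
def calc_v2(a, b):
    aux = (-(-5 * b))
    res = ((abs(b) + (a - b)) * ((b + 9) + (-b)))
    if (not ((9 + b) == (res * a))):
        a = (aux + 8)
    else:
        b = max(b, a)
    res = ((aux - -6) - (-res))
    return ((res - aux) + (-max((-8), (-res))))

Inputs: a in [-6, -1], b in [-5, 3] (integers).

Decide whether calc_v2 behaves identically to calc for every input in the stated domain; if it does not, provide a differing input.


Equivalent — the differences include min/max/abs usage differs, yet no declared input distinguishes the two.
One worked example (a=-4, b=-1) — calc: aux becomes -5; next res becomes -18; next (not ((9 + b) == (res * a))) evaluates to true; next a becomes 3; next res becomes -17; next final value -29; calc_v2: aux becomes -5; next res becomes -18; next (not ((9 + b) == (res * a))) evaluates to true; next a becomes 3; next res becomes -17; next final value -29; agreement on -29.
Sweeping the whole domain (54 inputs) finds no disagreement.
verdict: equivalent


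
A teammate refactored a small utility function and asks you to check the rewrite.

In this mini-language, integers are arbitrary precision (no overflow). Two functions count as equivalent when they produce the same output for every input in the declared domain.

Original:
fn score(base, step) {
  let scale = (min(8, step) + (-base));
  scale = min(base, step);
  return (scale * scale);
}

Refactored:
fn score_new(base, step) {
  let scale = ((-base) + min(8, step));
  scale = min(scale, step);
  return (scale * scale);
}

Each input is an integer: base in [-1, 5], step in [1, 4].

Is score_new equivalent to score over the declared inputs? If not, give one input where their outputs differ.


At base=-1, step=2: score gives 1, score_new gives 4.
verdict: not equivalent; witness: base=-1, step=2


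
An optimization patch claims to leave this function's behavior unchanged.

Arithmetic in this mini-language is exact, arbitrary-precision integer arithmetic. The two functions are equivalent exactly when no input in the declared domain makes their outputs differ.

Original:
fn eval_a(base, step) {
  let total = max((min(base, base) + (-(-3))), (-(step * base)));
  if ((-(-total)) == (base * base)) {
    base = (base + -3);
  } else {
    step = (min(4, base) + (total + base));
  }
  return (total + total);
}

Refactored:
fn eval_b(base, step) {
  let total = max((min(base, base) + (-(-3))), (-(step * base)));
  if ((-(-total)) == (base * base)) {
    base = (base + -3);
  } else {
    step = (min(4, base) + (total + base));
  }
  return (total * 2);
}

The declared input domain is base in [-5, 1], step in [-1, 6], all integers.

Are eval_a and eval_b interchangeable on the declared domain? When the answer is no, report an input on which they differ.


Reading the diff, among the changes: constant usage differs; arithmetic usage differs.
As a probe, take base=-4, step=3: eval_a runs total = 12; ((-(-total)) == (base * base)) -> false; step = 4; return 24; eval_b runs total = 12; ((-(-total)) == (base * base)) -> false; step = 4; return 24; both end at 24.
Checked all 56 inputs in the declared domain: the outputs agree on every one.
verdict: equivalent


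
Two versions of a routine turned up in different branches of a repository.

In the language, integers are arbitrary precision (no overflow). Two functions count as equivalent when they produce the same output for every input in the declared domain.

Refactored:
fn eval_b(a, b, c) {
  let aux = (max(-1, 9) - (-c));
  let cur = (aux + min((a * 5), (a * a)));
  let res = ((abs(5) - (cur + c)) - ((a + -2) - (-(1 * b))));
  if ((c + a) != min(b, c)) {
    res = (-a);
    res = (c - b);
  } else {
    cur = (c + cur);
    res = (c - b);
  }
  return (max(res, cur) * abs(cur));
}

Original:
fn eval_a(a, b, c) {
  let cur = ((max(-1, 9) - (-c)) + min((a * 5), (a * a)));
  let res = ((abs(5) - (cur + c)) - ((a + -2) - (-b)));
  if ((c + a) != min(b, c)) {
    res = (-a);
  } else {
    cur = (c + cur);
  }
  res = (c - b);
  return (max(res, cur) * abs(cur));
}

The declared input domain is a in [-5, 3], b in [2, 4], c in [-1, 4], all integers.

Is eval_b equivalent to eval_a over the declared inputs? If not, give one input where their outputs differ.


Comparing the listings, the differences include: constant usage differs, plus statement counts differ, plus arithmetic usage differs, plus local variable names differ.
One worked example (a=3, b=2, c=1) — eval_a: cur := 19 | res := -18 | ((c + a) != min(b, c)): true | res := -3 | res := -1 | result 361; eval_b: aux := 10 | cur := 19 | res := -18 | ((c + a) != min(b, c)): true | res := -3 | res := -1 | result 361; agreement on 361.
Checked all 162 inputs in the declared domain: the outputs agree on every one.
verdict: equivalent


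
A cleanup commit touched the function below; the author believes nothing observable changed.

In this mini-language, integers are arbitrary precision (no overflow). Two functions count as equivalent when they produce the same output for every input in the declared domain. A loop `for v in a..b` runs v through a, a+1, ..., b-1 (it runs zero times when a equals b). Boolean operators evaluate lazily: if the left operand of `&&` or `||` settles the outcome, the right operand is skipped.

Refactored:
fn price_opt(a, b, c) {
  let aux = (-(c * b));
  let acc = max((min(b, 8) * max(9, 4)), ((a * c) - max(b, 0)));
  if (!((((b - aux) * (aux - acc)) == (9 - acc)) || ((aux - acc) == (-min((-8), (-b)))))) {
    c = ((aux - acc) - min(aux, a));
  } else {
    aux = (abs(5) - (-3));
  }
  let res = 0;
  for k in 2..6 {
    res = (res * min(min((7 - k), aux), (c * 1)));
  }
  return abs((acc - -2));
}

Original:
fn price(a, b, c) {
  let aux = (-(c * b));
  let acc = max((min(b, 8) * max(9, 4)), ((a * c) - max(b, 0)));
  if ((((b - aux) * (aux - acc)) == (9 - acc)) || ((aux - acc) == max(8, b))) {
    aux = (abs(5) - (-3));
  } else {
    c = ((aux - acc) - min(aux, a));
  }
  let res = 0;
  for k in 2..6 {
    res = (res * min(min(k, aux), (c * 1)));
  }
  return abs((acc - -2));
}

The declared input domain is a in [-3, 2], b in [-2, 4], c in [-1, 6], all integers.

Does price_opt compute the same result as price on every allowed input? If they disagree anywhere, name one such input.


Although boolean connective usage differs, min/max/abs usage differs, constant usage differs, arithmetic usage differs, 336/336 inputs agree.
verdict: equivalent


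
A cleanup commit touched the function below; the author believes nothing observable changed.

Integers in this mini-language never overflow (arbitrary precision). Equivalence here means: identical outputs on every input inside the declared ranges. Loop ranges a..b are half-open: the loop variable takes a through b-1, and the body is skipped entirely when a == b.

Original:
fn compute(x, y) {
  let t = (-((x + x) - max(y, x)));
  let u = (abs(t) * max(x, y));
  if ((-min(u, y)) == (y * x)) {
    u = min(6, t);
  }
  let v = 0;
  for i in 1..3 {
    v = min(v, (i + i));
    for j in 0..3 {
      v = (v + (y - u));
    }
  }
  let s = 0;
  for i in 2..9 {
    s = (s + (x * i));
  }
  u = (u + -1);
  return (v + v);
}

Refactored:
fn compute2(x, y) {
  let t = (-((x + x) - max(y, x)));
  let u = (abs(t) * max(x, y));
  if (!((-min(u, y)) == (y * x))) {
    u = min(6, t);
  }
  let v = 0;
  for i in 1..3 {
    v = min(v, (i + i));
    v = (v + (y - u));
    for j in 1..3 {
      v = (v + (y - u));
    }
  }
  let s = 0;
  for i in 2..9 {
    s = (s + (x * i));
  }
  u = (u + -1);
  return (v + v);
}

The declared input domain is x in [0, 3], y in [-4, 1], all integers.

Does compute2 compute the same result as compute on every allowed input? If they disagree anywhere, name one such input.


Input x=1, y=-4: -60 from compute versus -36 from compute2.
verdict: not equivalent; witness: x=1, y=-4


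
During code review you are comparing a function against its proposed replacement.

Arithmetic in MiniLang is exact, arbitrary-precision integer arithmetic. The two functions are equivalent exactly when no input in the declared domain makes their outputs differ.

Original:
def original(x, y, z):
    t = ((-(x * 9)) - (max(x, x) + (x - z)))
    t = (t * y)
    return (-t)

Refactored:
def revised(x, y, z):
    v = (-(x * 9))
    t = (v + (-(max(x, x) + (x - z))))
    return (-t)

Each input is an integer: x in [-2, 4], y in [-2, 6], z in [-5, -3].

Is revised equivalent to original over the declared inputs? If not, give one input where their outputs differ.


Run the pair on x=-2, y=-2, z=-5.
original: t=17, then t=-34, then returns 34
revised: v=18, then t=17, then returns -17
34 and -17 differ, so these are not the same function on this domain.
verdict: not equivalent; witness: x=-2, y=-2, z=-5


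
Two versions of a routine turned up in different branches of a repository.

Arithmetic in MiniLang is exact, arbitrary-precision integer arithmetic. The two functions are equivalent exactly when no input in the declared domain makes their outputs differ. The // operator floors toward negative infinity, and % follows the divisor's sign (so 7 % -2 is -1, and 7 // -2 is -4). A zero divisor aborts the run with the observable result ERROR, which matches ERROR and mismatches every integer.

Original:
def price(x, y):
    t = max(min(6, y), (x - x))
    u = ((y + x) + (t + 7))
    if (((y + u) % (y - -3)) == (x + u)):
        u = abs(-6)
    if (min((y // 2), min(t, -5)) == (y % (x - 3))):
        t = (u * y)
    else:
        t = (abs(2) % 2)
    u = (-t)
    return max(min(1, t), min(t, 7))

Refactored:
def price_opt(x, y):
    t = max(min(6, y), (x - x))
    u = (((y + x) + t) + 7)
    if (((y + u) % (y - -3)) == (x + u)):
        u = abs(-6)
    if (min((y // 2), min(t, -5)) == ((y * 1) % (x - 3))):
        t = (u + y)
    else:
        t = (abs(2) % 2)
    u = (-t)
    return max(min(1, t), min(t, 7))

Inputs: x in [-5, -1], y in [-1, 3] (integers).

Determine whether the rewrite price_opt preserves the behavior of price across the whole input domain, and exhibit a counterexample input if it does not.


Not equivalent: x=-3, y=1 separates them (6 vs 7).
price: t := 1 | u := 6 | (((y + u) % (y - -3)) == (x + u)): true | u := 6 | (min((y // 2), min(t, -5)) == (y % (x - 3))): true | t := 6 | u := -6 | result 6
price_opt: t := 1 | u := 6 | (((y + u) % (y - -3)) == (x + u)): true | u := 6 | (min((y // 2), min(t, -5)) == ((y * 1) % (x - 3))): true | t := 7 | u := -7 | result 7
verdict: not equivalent; witness: x=-3, y=1


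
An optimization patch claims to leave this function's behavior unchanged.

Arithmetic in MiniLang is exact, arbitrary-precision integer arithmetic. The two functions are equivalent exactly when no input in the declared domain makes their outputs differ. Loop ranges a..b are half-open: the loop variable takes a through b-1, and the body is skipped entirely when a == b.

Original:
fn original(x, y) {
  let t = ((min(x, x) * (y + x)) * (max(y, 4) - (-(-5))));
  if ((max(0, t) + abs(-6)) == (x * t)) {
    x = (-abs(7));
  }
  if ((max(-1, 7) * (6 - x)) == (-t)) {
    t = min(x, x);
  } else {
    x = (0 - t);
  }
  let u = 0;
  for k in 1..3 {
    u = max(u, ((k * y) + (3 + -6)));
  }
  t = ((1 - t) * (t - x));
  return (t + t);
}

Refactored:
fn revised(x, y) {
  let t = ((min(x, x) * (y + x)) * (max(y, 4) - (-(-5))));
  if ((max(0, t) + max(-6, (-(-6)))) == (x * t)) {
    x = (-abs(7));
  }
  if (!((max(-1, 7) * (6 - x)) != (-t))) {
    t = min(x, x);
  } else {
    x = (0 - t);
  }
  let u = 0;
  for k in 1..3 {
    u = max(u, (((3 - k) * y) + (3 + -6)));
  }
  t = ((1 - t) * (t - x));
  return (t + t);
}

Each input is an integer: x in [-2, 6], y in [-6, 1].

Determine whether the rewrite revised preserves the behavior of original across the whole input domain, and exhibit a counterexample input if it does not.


The two are interchangeable: boolean connective usage differs, min/max/abs usage differs, constant usage differs, comparison usage differs, arithmetic usage differs, and every declared input agrees.
As a probe, take x=-2, y=0: original runs t=-4, then ((max(0, t) + abs(-6)) == (x * t)) is false, then ((max(-1, 7) * (6 - x)) == (-t)) is false, then x=4, then u=0, then (k=1), then u=0, then (k=2), then u=0, then t=-40, then returns -80; revised runs t=-4, then ((max(0, t) + max(-6, (-(-6)))) == (x * t)) is false, then (!((max(-1, 7) * (6 - x)) != (-t))) is false, then x=4, then u=0, then (k=1), then u=0, then (k=2), then u=0, then t=-40, then returns -80; both end at -80.
Checked all 72 inputs in the declared domain: the outputs agree on every one.
verdict: equivalent


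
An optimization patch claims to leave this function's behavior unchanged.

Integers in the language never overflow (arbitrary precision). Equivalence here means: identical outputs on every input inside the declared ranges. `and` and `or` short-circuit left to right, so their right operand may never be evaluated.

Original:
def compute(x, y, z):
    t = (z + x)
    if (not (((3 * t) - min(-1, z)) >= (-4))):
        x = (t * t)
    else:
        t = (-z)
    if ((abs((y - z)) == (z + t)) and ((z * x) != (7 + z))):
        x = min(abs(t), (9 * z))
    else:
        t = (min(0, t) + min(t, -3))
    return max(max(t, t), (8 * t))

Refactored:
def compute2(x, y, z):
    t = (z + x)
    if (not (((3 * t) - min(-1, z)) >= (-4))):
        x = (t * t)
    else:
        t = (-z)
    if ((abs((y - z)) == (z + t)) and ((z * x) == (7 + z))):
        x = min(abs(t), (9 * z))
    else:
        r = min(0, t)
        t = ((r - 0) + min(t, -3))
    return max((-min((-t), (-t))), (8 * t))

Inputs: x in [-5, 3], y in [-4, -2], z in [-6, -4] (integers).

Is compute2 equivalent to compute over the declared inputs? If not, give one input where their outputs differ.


Take x=2, y=-4, z=-4.
compute: t := -2 | (not (((3 * t) - min(-1, z)) >= (-4))): false | t := 4 | ((abs((y - z)) == (z + t)) and ((z * x) != (7 + z))): true | x := -36 | result 32
compute2: t := -2 | (not (((3 * t) - min(-1, z)) >= (-4))): false | t := 4 | ((abs((y - z)) == (z + t)) and ((z * x) == (7 + z))): false | r := 0 | t := -3 | result -3
32 against -3: the behavior changed.
verdict: not equivalent; witness: x=2, y=-4, z=-4


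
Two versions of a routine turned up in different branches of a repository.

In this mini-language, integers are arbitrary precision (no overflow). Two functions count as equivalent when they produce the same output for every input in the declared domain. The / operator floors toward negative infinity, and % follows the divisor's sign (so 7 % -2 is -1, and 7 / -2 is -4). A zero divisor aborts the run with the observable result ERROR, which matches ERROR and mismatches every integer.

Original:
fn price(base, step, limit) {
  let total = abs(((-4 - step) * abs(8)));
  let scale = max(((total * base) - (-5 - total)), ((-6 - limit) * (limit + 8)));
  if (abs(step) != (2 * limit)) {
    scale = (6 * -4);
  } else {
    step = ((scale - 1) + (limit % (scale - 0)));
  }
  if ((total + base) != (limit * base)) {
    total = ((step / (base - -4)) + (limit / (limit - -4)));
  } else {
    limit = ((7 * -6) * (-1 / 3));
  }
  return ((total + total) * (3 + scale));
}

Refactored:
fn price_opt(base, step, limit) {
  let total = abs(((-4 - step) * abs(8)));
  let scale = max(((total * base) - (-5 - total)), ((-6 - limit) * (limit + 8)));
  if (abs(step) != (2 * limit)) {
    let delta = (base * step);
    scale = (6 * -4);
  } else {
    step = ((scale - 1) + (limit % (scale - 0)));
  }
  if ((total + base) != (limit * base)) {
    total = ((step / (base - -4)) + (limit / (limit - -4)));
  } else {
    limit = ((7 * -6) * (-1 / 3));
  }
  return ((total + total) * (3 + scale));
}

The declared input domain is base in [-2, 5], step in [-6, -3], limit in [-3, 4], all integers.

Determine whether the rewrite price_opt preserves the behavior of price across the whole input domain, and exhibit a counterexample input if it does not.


Comparing the listings, the differences include: local variable names differ; statement counts differ; arithmetic usage differs.
Tracing base=3, step=-5, limit=3: price: total becomes 8; next scale becomes 37; next (abs(step) != (2 * limit)) evaluates to true; next scale becomes -24; next ((total + base) != (limit * base)) evaluates to true; next total becomes -1; next final value 42 | price_opt: total becomes 8; next scale becomes 37; next (abs(step) != (2 * limit)) evaluates to true; next delta becomes -15; next scale becomes -24; next ((total + base) != (limit * base)) evaluates to true; next total becomes -1; next final value 42 — matching result 42.
An exhaustive pass over the 256 declared inputs shows identical outputs.
verdict: equivalent


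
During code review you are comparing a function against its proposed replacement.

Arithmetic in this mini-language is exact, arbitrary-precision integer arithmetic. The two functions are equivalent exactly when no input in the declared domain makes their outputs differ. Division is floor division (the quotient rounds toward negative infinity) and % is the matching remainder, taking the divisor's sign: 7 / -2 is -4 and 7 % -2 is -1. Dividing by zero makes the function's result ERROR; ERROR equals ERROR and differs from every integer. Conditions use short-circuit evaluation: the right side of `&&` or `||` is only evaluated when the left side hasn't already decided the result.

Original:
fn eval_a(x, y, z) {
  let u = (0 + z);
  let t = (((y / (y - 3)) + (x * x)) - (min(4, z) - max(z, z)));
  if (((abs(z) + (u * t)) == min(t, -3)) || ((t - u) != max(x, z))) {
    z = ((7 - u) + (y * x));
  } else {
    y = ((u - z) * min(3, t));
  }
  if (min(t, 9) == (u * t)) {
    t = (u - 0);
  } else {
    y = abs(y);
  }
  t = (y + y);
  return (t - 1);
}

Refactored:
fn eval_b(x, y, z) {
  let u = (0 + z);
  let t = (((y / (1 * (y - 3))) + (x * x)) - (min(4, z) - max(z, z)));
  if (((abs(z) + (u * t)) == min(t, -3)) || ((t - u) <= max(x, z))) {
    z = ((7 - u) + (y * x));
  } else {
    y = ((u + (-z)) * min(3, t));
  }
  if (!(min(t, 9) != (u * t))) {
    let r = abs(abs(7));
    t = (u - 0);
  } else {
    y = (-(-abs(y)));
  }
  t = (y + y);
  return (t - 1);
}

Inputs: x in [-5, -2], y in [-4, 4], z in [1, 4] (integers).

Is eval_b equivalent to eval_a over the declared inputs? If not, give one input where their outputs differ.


Run the pair on x=-5, y=-4, z=1.
eval_a: u=1, then t=25, then (((abs(z) + (u * t)) == min(t, -3)) || ((t - u) != max(x, z))) is true, then z=26, then (min(t, 9) == (u * t)) is false, then y=4, then t=8, then returns 7
eval_b: u=1, then t=25, then (((abs(z) + (u * t)) == min(t, -3)) || ((t - u) <= max(x, z))) is false, then y=0, then (!(min(t, 9) != (u * t))) is false, then y=0, then t=0, then returns -1
7 != -1, so the rewrite changes behavior.
verdict: not equivalent; witness: x=-5, y=-4, z=1


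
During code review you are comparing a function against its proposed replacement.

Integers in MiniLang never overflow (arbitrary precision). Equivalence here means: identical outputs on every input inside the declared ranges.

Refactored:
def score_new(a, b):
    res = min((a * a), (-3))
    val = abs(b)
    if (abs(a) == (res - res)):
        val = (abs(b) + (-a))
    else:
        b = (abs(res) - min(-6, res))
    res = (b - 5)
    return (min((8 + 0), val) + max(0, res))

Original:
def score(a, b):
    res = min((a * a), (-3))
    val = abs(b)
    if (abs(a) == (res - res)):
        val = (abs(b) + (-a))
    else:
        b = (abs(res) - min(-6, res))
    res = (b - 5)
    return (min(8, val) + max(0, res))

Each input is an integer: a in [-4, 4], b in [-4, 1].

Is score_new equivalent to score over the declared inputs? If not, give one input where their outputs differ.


Comparing the listings, the differences include: constant usage differs, plus arithmetic usage differs.
Spot check at a=0, b=1 — score: res becomes -3; next val becomes 1; next (abs(a) == (res - res)) evaluates to true; next val becomes 1; next res becomes -4; next final value 1. score_new: res becomes -3; next val becomes 1; next (abs(a) == (res - res)) evaluates to true; next val becomes 1; next res becomes -4; next final value 1. Both give 1.
An exhaustive pass over the 54 declared inputs shows identical outputs.
verdict: equivalent


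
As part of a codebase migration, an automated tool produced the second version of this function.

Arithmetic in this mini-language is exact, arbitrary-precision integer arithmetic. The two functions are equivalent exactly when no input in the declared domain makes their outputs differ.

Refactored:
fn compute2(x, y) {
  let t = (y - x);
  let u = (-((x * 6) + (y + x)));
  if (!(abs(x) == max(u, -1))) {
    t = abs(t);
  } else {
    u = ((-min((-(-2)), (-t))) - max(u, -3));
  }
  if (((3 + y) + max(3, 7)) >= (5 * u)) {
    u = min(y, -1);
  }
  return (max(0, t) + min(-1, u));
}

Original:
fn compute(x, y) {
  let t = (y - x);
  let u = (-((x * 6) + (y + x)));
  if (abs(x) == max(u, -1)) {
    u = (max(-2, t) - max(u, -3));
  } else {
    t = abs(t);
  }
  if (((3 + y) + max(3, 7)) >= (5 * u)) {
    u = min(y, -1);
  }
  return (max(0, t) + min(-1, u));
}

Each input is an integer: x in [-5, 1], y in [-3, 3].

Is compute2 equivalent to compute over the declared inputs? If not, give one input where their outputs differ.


Equivalent — the differences include boolean connective usage differs, plus min/max/abs usage differs, yet no declared input distinguishes the two.
Tracing x=-5, y=-2: compute: t := 3 | u := 37 | (abs(x) == max(u, -1)): false | t := 3 | (((3 + y) + max(3, 7)) >= (5 * u)): false | result 2 | compute2: t := 3 | u := 37 | (!(abs(x) == max(u, -1))): true | t := 3 | (((3 + y) + max(3, 7)) >= (5 * u)): false | result 2 — matching result 2.
Sweeping the whole domain (49 inputs) finds no disagreement.
verdict: equivalent


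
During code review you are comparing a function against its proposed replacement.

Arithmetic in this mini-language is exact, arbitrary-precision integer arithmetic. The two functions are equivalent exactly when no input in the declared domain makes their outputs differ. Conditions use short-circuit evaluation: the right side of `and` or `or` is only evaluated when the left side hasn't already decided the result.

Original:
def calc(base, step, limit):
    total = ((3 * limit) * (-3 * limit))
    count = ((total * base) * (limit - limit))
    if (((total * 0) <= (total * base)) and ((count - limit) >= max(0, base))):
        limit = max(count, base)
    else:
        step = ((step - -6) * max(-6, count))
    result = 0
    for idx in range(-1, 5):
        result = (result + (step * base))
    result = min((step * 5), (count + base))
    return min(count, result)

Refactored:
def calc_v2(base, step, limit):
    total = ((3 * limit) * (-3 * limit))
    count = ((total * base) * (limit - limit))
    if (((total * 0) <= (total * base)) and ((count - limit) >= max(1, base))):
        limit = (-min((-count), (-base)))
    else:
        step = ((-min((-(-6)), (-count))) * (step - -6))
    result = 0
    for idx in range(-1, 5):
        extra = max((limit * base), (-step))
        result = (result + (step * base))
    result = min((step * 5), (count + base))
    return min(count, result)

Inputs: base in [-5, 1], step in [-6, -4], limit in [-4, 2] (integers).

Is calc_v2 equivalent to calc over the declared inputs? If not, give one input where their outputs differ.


The rewrite breaks on base=-5, step=-6, limit=0, where the results are -30 and -5.
calc: total := 0 | count := 0 | (((total * 0) <= (total * base)) and ((count - limit) >= max(0, base))): true | limit := 0 | result := 0 | iter idx=-1: | result := 30 | iter idx=0: | result := 60 | iter idx=1: | result := 90 | iter idx=2: | result := 120 | iter idx=3: | result := 150 | iter idx=4: | result := 180 | result := -30 | result -30
calc_v2: total := 0 | count := 0 | (((total * 0) <= (total * base)) and ((count - limit) >= max(1, base))): false | step := 0 | result := 0 | iter idx=-1: | extra := 0 | result := 0 | iter idx=0: | extra := 0 | result := 0 | iter idx=1: | extra := 0 | result := 0 | iter idx=2: | extra := 0 | result := 0 | iter idx=3: | extra := 0 | result := 0 | iter idx=4: | extra := 0 | result := 0 | result := -5 | result -5
verdict: not equivalent; witness: base=-5, step=-6, limit=0


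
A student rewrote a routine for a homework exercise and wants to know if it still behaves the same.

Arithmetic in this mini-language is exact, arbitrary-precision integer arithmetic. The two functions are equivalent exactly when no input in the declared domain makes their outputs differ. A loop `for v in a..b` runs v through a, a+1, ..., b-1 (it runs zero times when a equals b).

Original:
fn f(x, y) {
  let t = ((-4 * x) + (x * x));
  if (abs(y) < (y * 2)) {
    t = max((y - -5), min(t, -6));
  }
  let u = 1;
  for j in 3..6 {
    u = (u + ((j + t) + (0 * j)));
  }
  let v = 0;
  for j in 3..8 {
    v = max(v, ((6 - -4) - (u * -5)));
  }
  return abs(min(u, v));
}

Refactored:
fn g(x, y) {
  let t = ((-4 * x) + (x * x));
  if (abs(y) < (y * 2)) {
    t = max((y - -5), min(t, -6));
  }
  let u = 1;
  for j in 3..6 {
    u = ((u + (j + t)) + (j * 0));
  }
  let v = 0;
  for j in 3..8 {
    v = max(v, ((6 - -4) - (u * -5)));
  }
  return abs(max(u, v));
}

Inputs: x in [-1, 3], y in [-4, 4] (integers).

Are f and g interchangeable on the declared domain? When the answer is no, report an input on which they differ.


These are not equivalent — on x=-1, y=-4 the outputs split (28 vs 150).
f: t becomes 5; next (abs(y) < (y * 2)) evaluates to false; next u becomes 1; next at j=3:; next u becomes 9; next at j=4:; next u becomes 18; next at j=5:; next u becomes 28; next v becomes 0; next at j=3:; next v becomes 150; next at j=4:; next v becomes 150; next at j=5:; next v becomes 150; next at j=6:; next v becomes 150; next at j=7:; next v becomes 150; next final value 28
g: t becomes 5; next (abs(y) < (y * 2)) evaluates to false; next u becomes 1; next at j=3:; next u becomes 9; next at j=4:; next u becomes 18; next at j=5:; next u becomes 28; next v becomes 0; next at j=3:; next v becomes 150; next at j=4:; next v becomes 150; next at j=5:; next v becomes 150; next at j=6:; next v becomes 150; next at j=7:; next v becomes 150; next final value 150
verdict: not equivalent; witness: x=-1, y=-4


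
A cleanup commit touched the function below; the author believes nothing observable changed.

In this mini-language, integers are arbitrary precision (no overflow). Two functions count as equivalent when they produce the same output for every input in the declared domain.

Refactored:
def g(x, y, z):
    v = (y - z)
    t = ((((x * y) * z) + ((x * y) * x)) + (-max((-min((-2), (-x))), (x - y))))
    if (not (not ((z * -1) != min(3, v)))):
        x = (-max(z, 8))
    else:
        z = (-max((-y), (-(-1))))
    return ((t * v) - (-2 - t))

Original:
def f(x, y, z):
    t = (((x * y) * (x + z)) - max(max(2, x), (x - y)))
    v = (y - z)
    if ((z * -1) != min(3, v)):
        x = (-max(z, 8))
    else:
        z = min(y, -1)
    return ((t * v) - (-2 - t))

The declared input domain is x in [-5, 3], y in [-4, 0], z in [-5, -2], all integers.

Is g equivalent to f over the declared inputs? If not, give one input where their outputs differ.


Reading the diff, among the changes: arithmetic usage differs, and boolean connective usage differs.
One worked example (x=-3, y=-3, z=-3) — f: t becomes -56; next v becomes 0; next ((z * -1) != min(3, v)) evaluates to true; next x becomes -8; next final value -54; g: v becomes 0; next t becomes -56; next (not (not ((z * -1) != min(3, v)))) evaluates to true; next x becomes -8; next final value -54; agreement on -54.
Across all 180 domain points the two functions coincide.
verdict: equivalent


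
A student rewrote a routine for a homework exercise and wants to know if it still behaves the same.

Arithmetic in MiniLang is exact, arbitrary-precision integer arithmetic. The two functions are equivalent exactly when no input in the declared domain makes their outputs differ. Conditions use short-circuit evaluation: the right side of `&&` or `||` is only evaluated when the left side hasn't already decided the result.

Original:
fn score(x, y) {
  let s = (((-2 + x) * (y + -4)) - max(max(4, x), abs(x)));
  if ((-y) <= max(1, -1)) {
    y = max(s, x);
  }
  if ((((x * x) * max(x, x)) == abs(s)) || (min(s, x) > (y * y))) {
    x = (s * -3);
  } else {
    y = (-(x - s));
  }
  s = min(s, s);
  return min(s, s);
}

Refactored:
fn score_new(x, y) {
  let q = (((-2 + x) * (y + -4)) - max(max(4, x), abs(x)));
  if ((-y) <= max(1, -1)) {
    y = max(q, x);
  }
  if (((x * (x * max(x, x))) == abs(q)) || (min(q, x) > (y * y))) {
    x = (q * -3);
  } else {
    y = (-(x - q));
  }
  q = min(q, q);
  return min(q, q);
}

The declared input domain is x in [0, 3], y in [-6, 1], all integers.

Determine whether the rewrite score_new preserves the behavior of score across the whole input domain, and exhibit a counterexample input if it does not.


The two are interchangeable: local variable names differ, and every declared input agrees.
Spot check at x=1, y=-3 — score: s=3, then ((-y) <= max(1, -1)) is false, then ((((x * x) * max(x, x)) == abs(s)) || (min(s, x) > (y * y))) is false, then y=2, then s=3, then returns 3. score_new: q=3, then ((-y) <= max(1, -1)) is false, then (((x * (x * max(x, x))) == abs(q)) || (min(q, x) > (y * y))) is false, then y=2, then q=3, then returns 3. Both give 3.
Across all 32 domain points the two functions coincide.
verdict: equivalent


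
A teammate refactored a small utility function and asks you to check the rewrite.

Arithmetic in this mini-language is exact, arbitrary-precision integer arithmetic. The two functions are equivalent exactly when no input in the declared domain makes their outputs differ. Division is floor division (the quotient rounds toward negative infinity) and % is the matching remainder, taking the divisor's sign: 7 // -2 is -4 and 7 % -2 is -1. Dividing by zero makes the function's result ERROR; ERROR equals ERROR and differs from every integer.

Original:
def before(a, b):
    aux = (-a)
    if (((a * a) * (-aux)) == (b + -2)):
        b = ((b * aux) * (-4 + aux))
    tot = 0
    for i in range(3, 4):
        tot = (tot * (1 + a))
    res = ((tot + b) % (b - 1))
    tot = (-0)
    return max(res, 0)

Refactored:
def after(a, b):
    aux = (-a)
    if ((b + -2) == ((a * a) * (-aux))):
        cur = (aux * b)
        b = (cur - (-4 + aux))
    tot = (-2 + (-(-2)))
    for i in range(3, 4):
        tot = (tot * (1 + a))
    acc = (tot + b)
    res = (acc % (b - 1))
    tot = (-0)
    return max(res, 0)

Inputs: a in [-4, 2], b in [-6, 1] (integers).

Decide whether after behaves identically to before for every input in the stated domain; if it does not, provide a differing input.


Consider the input a=-2, b=-6.
before: aux = 2; (((a * a) * (-aux)) == (b + -2)) -> true; b = 24; tot = 0; [i=3]; tot = 0; res = 1; tot = 0; return 1
after: aux = 2; ((b + -2) == ((a * a) * (-aux))) -> true; cur = -12; b = -10; tot = 0; [i=3]; tot = 0; acc = -10; res = -10; tot = 0; return 0
1 != 0, so the rewrite changes behavior.
verdict: not equivalent; witness: a=-2, b=-6


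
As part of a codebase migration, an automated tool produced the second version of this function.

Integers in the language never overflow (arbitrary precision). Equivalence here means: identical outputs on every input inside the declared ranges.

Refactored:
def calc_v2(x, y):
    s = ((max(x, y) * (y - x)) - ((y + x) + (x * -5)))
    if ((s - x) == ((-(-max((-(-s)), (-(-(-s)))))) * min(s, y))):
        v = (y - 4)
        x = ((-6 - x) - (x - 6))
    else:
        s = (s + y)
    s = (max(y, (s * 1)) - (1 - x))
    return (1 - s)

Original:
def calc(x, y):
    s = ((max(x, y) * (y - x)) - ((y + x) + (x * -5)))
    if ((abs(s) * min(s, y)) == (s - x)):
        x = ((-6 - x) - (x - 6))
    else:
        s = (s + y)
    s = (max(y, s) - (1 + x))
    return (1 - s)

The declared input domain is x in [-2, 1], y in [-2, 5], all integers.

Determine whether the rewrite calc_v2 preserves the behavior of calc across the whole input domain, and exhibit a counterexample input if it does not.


On input x=-2, y=-2, calc returns 2 while calc_v2 returns 6.
verdict: not equivalent; witness: x=-2, y=-2


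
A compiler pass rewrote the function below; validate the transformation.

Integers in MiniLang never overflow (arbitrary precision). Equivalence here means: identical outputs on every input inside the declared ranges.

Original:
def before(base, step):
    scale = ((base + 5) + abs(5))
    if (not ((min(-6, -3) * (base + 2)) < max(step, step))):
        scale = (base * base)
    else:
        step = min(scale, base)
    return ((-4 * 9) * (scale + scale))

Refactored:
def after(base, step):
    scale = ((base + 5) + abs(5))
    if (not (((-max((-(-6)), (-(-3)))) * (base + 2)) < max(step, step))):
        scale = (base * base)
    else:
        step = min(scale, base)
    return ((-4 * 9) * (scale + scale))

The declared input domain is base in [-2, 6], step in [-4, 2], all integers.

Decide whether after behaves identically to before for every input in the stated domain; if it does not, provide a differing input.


Behavior is preserved: although min/max/abs usage differs, the outputs never diverge.
One worked example (base=4, step=2) — before: scale becomes 14; next (not ((min(-6, -3) * (base + 2)) < max(step, step))) evaluates to false; next step becomes 4; next final value -1008; after: scale becomes 14; next (not (((-max((-(-6)), (-(-3)))) * (base + 2)) < max(step, step))) evaluates to false; next step becomes 4; next final value -1008; agreement on -1008.
An exhaustive pass over the 63 declared inputs shows identical outputs.
verdict: equivalent


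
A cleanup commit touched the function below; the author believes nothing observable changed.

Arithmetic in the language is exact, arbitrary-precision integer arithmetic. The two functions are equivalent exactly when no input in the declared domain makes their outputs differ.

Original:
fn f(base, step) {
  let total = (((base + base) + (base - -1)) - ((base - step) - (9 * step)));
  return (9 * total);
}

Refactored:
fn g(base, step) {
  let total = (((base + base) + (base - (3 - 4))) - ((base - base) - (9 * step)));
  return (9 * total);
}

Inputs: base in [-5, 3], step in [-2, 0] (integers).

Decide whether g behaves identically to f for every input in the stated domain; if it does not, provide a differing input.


Not equivalent: base=-5, step=-2 separates them (-261 vs -288).
f: total=-29, then returns -261
g: total=-32, then returns -288
verdict: not equivalent; witness: base=-5, step=-2


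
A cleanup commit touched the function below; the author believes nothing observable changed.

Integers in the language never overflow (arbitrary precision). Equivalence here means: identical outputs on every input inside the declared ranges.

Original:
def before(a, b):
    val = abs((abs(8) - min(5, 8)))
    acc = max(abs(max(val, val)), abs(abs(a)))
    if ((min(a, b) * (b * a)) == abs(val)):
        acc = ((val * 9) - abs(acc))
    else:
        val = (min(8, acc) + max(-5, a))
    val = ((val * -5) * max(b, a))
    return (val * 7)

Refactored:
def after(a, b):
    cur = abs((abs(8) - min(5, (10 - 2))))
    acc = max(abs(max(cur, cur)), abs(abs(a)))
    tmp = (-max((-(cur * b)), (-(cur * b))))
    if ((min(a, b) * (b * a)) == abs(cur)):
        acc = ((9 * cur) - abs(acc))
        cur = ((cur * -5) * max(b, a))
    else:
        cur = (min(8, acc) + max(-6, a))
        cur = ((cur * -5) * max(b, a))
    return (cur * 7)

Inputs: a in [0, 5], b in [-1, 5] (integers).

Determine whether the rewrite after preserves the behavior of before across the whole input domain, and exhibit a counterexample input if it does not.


Equivalent. Although `-5` became `-6`, no input in the stated domain can expose it.
Across all 42 domain points the two functions coincide.
As a probe, take a=2, b=3: before runs val becomes 3; next acc becomes 3; next ((min(a, b) * (b * a)) == abs(val)) evaluates to false; next val becomes 5; next val becomes -75; next final value -525; after runs cur becomes 3; next acc becomes 3; next tmp becomes 9; next ((min(a, b) * (b * a)) == abs(cur)) evaluates to false; next cur becomes 5; next cur becomes -75; next final value -525; both end at -525.
verdict: equivalent


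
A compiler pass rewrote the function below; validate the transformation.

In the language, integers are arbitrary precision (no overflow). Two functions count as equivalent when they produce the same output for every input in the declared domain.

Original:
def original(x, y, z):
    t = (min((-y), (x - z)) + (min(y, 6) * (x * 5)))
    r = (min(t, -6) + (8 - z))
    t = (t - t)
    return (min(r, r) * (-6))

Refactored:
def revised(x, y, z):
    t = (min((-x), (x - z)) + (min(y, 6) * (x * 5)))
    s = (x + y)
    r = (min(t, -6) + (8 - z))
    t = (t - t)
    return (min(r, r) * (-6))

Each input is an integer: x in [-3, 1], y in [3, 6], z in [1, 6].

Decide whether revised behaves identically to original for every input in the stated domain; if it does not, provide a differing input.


Run the pair on x=-3, y=5, z=1.
original: t becomes -80; next r becomes -73; next t becomes 0; next final value 438
revised: t becomes -79; next s becomes 2; next r becomes -72; next t becomes 0; next final value 432
438 and 432 differ, so these are not the same function on this domain.
verdict: not equivalent; witness: x=-3, y=5, z=1


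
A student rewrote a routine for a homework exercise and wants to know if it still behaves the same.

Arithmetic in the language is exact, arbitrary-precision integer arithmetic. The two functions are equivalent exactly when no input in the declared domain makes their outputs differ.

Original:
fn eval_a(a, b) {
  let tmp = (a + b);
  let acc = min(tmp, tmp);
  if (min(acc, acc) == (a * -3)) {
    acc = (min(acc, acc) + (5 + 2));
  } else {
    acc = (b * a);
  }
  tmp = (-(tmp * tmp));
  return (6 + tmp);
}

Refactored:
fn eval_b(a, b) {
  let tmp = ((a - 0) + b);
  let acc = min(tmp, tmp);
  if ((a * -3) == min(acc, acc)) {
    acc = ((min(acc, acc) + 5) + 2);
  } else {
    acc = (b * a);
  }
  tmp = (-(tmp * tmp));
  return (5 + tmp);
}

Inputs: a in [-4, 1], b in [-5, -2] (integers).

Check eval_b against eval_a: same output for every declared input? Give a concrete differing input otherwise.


Evaluate both at a=-4, b=-5.
eval_a: tmp = -9; acc = -9; (min(acc, acc) == (a * -3)) -> false; acc = 20; tmp = -81; return -75
eval_b: tmp = -9; acc = -9; ((a * -3) == min(acc, acc)) -> false; acc = 20; tmp = -81; return -76
-75 against -76: the behavior changed.
verdict: not equivalent; witness: a=-4, b=-5


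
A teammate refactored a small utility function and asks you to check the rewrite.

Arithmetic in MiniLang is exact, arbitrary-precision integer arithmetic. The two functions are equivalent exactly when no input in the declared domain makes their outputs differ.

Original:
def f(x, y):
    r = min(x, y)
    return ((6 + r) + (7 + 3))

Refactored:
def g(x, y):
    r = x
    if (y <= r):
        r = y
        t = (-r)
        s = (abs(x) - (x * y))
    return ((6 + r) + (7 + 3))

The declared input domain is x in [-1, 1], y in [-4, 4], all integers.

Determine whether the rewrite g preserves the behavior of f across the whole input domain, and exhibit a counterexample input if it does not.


Equivalent. One difference looks behavioral, but it never changes the outcome for any declared input.
An exhaustive pass over the 27 declared inputs shows identical outputs.
As a probe, take x=-1, y=-1: f runs r = -1; return 15; g runs r = -1; (y <= r) -> true; r = -1; t = 1; s = 0; return 15; both end at 15.
verdict: equivalent


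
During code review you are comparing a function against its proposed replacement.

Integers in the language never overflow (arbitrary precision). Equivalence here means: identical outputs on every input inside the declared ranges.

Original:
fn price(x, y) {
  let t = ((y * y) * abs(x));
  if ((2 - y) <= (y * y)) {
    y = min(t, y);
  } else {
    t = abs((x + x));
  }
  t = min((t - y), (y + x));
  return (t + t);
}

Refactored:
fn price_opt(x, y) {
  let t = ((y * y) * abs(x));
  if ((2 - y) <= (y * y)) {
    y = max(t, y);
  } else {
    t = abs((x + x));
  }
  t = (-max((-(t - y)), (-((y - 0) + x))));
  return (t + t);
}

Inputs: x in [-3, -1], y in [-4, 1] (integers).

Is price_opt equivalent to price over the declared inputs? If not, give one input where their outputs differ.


Take x=-3, y=-4.
price: t := 48 | ((2 - y) <= (y * y)): true | y := -4 | t := -7 | result -14
price_opt: t := 48 | ((2 - y) <= (y * y)): true | y := 48 | t := 0 | result 0
-14 vs 0 — the two versions disagree here.
verdict: not equivalent; witness: x=-3, y=-4
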